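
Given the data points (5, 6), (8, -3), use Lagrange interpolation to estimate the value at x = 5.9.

Lagrange interpolation formula:
P(x) = Σ yᵢ × Lᵢ(x)
where Lᵢ(x) = Π_{j≠i} (x - xⱼ)/(xᵢ - xⱼ)

L_0(5.9) = (5.9 - 8)/(5 - 8) = 0.700000
L_1(5.9) = (5.9 - 5)/(8 - 5) = 0.300000

P(5.9) = 6×L_0(5.9) + (-3)×L_1(5.9)
P(5.9) = 3.300000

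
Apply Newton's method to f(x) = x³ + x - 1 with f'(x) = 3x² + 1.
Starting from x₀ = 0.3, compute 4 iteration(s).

f(x) = x³ + x - 1
f'(x) = 3x² + 1
x₀ = 0.3

Newton-Raphson formula: x_{n+1} = x_n - f(x_n)/f'(x_n)

Iteration 1:
  f(0.300000) = -0.673000
  f'(0.300000) = 1.270000
  x_1 = 0.300000 - (-0.673000)/1.270000 = 0.829921
Iteration 2:
  f(0.829921) = 0.401546
  f'(0.829921) = 3.066308
  x_2 = 0.829921 - 0.401546/3.066308 = 0.698967
Iteration 3:
  f(0.698967) = 0.040451
  f'(0.698967) = 2.465665
  x_3 = 0.698967 - 0.040451/2.465665 = 0.682561
Iteration 4:
  f(0.682561) = 0.000560
  f'(0.682561) = 2.397670
  x_4 = 0.682561 - 0.000560/2.397670 = 0.682328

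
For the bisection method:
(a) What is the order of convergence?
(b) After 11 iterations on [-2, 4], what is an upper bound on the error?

(a) Bisection has linear (order 1) convergence; the error is halved each step.

(b) Error bound = (b-a)/2^n = (4 - (-2))/2^{11}
    = 6/2^{11}

(a) 1 (linear); (b) error ≤ 2.93e-03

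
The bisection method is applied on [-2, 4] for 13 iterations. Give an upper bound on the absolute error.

Bisection error bound: |error| ≤ (b-a)/2^n
|error| ≤ (4 - (-2))/2^13 = 6/2^13
|error| ≤ 0.0007324219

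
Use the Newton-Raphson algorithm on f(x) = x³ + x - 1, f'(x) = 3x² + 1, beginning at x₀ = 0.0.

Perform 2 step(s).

f(x) = x³ + x - 1
f'(x) = 3x² + 1
x₀ = 0.0

Newton-Raphson formula: x_{n+1} = x_n - f(x_n)/f'(x_n)

Iteration 1:
  f(0.000000) = -1.000000
  f'(0.000000) = 1.000000
  x_1 = 0.000000 - (-1.000000)/1.000000 = 1.000000
Iteration 2:
  f(1.000000) = 1.000000
  f'(1.000000) = 4.000000
  x_2 = 1.000000 - 1.000000/4.000000 = 0.750000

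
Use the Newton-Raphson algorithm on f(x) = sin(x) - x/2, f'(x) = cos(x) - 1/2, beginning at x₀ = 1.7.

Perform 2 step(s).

f(x) = sin(x) - x/2
f'(x) = cos(x) - 1/2
x₀ = 1.7

Newton-Raphson formula: x_{n+1} = x_n - f(x_n)/f'(x_n)

Iteration 1:
  f(1.700000) = 0.141665
  f'(1.700000) = -0.628844
  x_1 = 1.700000 - 0.141665/(-0.628844) = 1.925278
Iteration 2:
  f(1.925278) = -0.024812
  f'(1.925278) = -0.847104
  x_2 = 1.925278 - (-0.024812)/(-0.847104) = 1.895987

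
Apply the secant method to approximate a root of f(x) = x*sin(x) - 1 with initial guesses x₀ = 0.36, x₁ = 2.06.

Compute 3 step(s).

f(x) = x*sin(x) - 1
x₀ = 0.36, x₁ = 2.06

Secant formula: x_{n+1} = x_n - f(x_n)(x_n - x_{n-1})/(f(x_n) - f(x_{n-1}))

Iteration 1:
  f(0.360000) = -0.873181
  f(2.060000) = 0.818377
  x_2 = 2.060000 - 0.818377×(2.060000 - 0.360000)/(0.818377 - (-0.873181))
       = 1.237539
Iteration 2:
  f(2.060000) = 0.818377
  f(1.237539) = 0.169452
  x_3 = 1.237539 - 0.169452×(1.237539 - 2.060000)/(0.169452 - 0.818377)
       = 1.022772
Iteration 3:
  f(1.237539) = 0.169452
  f(1.022772) = -0.127007
  x_4 = 1.022772 - (-0.127007)×(1.022772 - 1.237539)/(-0.127007 - 0.169452)
       = 1.114781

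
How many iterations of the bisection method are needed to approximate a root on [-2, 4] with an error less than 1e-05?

We need (b-a)/2^n ≤ 1e-05
(4 - (-2))/2^n ≤ 1e-05
6/2^n ≤ 1e-05
2^n ≥ 600000
n ≥ log₂(600000) = 19.19
n ≥ 20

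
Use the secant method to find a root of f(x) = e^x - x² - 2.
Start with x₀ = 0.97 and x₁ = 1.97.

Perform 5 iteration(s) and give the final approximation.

f(x) = e^x - x² - 2
x₀ = 0.97, x₁ = 1.97

Secant formula: x_{n+1} = x_n - f(x_n)(x_n - x_{n-1})/(f(x_n) - f(x_{n-1}))

Iteration 1:
  f(0.970000) = -0.302956
  f(1.970000) = 1.289776
  x_2 = 1.970000 - 1.289776×(1.970000 - 0.970000)/(1.289776 - (-0.302956))
       = 1.160211
Iteration 2:
  f(1.970000) = 1.289776
  f(1.160211) = -0.155483
  x_3 = 1.160211 - (-0.155483)×(1.160211 - 1.970000)/(-0.155483 - 1.289776)
       = 1.247329
Iteration 3:
  f(1.160211) = -0.155483
  f(1.247329) = -0.074797
  x_4 = 1.247329 - (-0.074797)×(1.247329 - 1.160211)/(-0.074797 - (-0.155483))
       = 1.328088
Iteration 4:
  f(1.247329) = -0.074797
  f(1.328088) = 0.010003
  x_5 = 1.328088 - 0.010003×(1.328088 - 1.247329)/(0.010003 - (-0.074797))
       = 1.318561
Iteration 5:
  f(1.328088) = 0.010003
  f(1.318561) = -0.000564
  x_6 = 1.318561 - (-0.000564)×(1.318561 - 1.328088)/(-0.000564 - 0.010003)
       = 1.319070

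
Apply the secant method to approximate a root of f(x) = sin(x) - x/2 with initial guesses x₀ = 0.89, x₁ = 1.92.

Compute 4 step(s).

f(x) = sin(x) - x/2
x₀ = 0.89, x₁ = 1.92

Secant formula: x_{n+1} = x_n - f(x_n)(x_n - x_{n-1})/(f(x_n) - f(x_{n-1}))

Iteration 1:
  f(0.890000) = 0.332072
  f(1.920000) = -0.020355
  x_2 = 1.920000 - (-0.020355)×(1.920000 - 0.890000)/(-0.020355 - 0.332072)
       = 1.860512
Iteration 2:
  f(1.920000) = -0.020355
  f(1.860512) = 0.028069
  x_3 = 1.860512 - 0.028069×(1.860512 - 1.920000)/(0.028069 - (-0.020355))
       = 1.894995
Iteration 3:
  f(1.860512) = 0.028069
  f(1.894995) = 0.000409
  x_4 = 1.894995 - 0.000409×(1.894995 - 1.860512)/(0.000409 - 0.028069)
       = 1.895505
Iteration 4:
  f(1.894995) = 0.000409
  f(1.895505) = -0.000008
  x_5 = 1.895505 - (-0.000008)×(1.895505 - 1.894995)/(-0.000008 - 0.000409)
       = 1.895494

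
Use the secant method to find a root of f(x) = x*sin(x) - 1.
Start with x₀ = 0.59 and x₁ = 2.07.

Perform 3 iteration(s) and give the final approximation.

f(x) = x*sin(x) - 1
x₀ = 0.59, x₁ = 2.07

Secant formula: x_{n+1} = x_n - f(x_n)(x_n - x_{n-1})/(f(x_n) - f(x_{n-1}))

Iteration 1:
  f(0.590000) = -0.671747
  f(2.070000) = 0.817386
  x_2 = 2.070000 - 0.817386×(2.070000 - 0.590000)/(0.817386 - (-0.671747))
       = 1.257627
Iteration 2:
  f(2.070000) = 0.817386
  f(1.257627) = 0.196459
  x_3 = 1.257627 - 0.196459×(1.257627 - 2.070000)/(0.196459 - 0.817386)
       = 1.000596
Iteration 3:
  f(1.257627) = 0.196459
  f(1.000596) = -0.157706
  x_4 = 1.000596 - (-0.157706)×(1.000596 - 1.257627)/(-0.157706 - 0.196459)
       = 1.115049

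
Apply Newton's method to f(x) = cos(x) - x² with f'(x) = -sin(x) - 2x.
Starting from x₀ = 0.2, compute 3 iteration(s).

f(x) = cos(x) - x²
f'(x) = -sin(x) - 2x
x₀ = 0.2

Newton-Raphson formula: x_{n+1} = x_n - f(x_n)/f'(x_n)

Iteration 1:
  f(0.200000) = 0.940067
  f'(0.200000) = -0.598669
  x_1 = 0.200000 - 0.940067/(-0.598669) = 1.770260
Iteration 2:
  f(1.770260) = -3.331965
  f'(1.770260) = -4.520693
  x_2 = 1.770260 - (-3.331965)/(-4.520693) = 1.033213
Iteration 3:
  f(1.033213) = -0.555467
  f'(1.033213) = -2.925374
  x_3 = 1.033213 - (-0.555467)/(-2.925374) = 0.843334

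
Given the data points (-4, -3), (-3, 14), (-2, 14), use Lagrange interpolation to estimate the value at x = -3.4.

Lagrange interpolation formula:
P(x) = Σ yᵢ × Lᵢ(x)
where Lᵢ(x) = Π_{j≠i} (x - xⱼ)/(xᵢ - xⱼ)

L_0(-3.4) = (-3.4 - (-3))/(-4 - (-3)) × (-3.4 - (-2))/(-4 - (-2)) = 0.280000
L_1(-3.4) = (-3.4 - (-4))/(-3 - (-4)) × (-3.4 - (-2))/(-3 - (-2)) = 0.840000
L_2(-3.4) = (-3.4 - (-4))/(-2 - (-4)) × (-3.4 - (-3))/(-2 - (-3)) = -0.120000

P(-3.4) = (-3)×L_0(-3.4) + 14×L_1(-3.4) + 14×L_2(-3.4)
P(-3.4) = 9.240000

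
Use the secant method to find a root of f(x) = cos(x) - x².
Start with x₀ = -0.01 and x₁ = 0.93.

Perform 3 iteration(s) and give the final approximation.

f(x) = cos(x) - x²
x₀ = -0.01, x₁ = 0.93

Secant formula: x_{n+1} = x_n - f(x_n)(x_n - x_{n-1})/(f(x_n) - f(x_{n-1}))

Iteration 1:
  f(-0.010000) = 0.999850
  f(0.930000) = -0.267066
  x_2 = 0.930000 - (-0.267066)×(0.930000 - (-0.010000))/(-0.267066 - 0.999850)
       = 0.731848
Iteration 2:
  f(0.930000) = -0.267066
  f(0.731848) = 0.208339
  x_3 = 0.731848 - 0.208339×(0.731848 - 0.930000)/(0.208339 - (-0.267066))
       = 0.818685
Iteration 3:
  f(0.731848) = 0.208339
  f(0.818685) = 0.012937
  x_4 = 0.818685 - 0.012937×(0.818685 - 0.731848)/(0.012937 - 0.208339)
       = 0.824434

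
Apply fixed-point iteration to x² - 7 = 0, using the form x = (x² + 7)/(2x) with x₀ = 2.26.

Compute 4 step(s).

Equation: x² - 7 = 0
Fixed-point form: x = (x² + 7)/(2x)
x₀ = 2.26

x_1 = g(2.260000) = 2.678673
x_2 = g(2.678673) = 2.645954
x_3 = g(2.645954) = 2.645751
x_4 = g(2.645751) = 2.645751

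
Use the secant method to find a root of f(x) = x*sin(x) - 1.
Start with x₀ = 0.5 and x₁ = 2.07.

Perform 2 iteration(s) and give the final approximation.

f(x) = x*sin(x) - 1
x₀ = 0.5, x₁ = 2.07

Secant formula: x_{n+1} = x_n - f(x_n)(x_n - x_{n-1})/(f(x_n) - f(x_{n-1}))

Iteration 1:
  f(0.500000) = -0.760287
  f(2.070000) = 0.817386
  x_2 = 2.070000 - 0.817386×(2.070000 - 0.500000)/(0.817386 - (-0.760287))
       = 1.256590
Iteration 2:
  f(2.070000) = 0.817386
  f(1.256590) = 0.195069
  x_3 = 1.256590 - 0.195069×(1.256590 - 2.070000)/(0.195069 - 0.817386)
       = 1.001621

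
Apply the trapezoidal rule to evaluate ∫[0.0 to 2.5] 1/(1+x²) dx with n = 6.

f(x) = 1/(1+x²)
a = 0.0, b = 2.5, n = 6
h = (b - a)/n = 0.416667

Trapezoidal rule: (h/2)[f(x₀) + 2f(x₁) + 2f(x₂) + ... + f(xₙ)]

x_0 = 0.0000, f(x_0) = 1.000000, coefficient = 1
x_1 = 0.4167, f(x_1) = 0.852071, coefficient = 2
x_2 = 0.8333, f(x_2) = 0.590164, coefficient = 2
x_3 = 1.2500, f(x_3) = 0.390244, coefficient = 2
x_4 = 1.6667, f(x_4) = 0.264706, coefficient = 2
x_5 = 2.0833, f(x_5) = 0.187256, coefficient = 2
x_6 = 2.5000, f(x_6) = 0.137931, coefficient = 1

I ≈ (0.416667/2) × 5.706813 = 1.188919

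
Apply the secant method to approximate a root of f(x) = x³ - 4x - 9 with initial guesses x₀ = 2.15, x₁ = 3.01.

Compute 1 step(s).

f(x) = x³ - 4x - 9
x₀ = 2.15, x₁ = 3.01

Secant formula: x_{n+1} = x_n - f(x_n)(x_n - x_{n-1})/(f(x_n) - f(x_{n-1}))

Iteration 1:
  f(2.150000) = -7.661625
  f(3.010000) = 6.230901
  x_2 = 3.010000 - 6.230901×(3.010000 - 2.150000)/(6.230901 - (-7.661625))
       = 2.624284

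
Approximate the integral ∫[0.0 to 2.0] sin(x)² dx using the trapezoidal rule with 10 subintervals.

f(x) = sin(x)²
a = 0.0, b = 2.0, n = 10
h = (b - a)/n = 0.200000

Trapezoidal rule: (h/2)[f(x₀) + 2f(x₁) + 2f(x₂) + ... + f(xₙ)]

x_0 = 0.0000, f(x_0) = 0.000000, coefficient = 1
x_1 = 0.2000, f(x_1) = 0.039470, coefficient = 2
x_2 = 0.4000, f(x_2) = 0.151647, coefficient = 2
x_3 = 0.6000, f(x_3) = 0.318821, coefficient = 2
x_4 = 0.8000, f(x_4) = 0.514600, coefficient = 2
x_5 = 1.0000, f(x_5) = 0.708073, coefficient = 2
x_6 = 1.2000, f(x_6) = 0.868697, coefficient = 2
x_7 = 1.4000, f(x_7) = 0.971111, coefficient = 2
x_8 = 1.6000, f(x_8) = 0.999147, coefficient = 2
x_9 = 1.8000, f(x_9) = 0.948379, coefficient = 2
x_10 = 2.0000, f(x_10) = 0.826822, coefficient = 1

I ≈ (0.200000/2) × 11.866712 = 1.186671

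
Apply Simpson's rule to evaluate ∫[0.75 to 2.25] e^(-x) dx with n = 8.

f(x) = e^(-x)
a = 0.75, b = 2.25, n = 8
h = (b - a)/n = 0.187500

Simpson's rule: (h/3)[f(x₀) + 4f(x₁) + 2f(x₂) + ... + f(xₙ)]

x_0 = 0.7500, f(x_0) = 0.472367, coefficient = 1
x_1 = 0.9375, f(x_1) = 0.391606, coefficient = 4
x_2 = 1.1250, f(x_2) = 0.324652, coefficient = 2
x_3 = 1.3125, f(x_3) = 0.269146, coefficient = 4
x_4 = 1.5000, f(x_4) = 0.223130, coefficient = 2
x_5 = 1.6875, f(x_5) = 0.184981, coefficient = 4
x_6 = 1.8750, f(x_6) = 0.153355, coefficient = 2
x_7 = 2.0625, f(x_7) = 0.127136, coefficient = 4
x_8 = 2.2500, f(x_8) = 0.105399, coefficient = 1

I ≈ (0.187500/3) × 5.871517 = 0.366970
Exact value: 0.366967
Error: 0.000003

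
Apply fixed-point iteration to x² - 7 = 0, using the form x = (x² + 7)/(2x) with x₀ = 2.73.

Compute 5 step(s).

Equation: x² - 7 = 0
Fixed-point form: x = (x² + 7)/(2x)
x₀ = 2.73

x_1 = g(2.730000) = 2.647051
x_2 = g(2.647051) = 2.645752
x_3 = g(2.645752) = 2.645751
x_4 = g(2.645751) = 2.645751
x_5 = g(2.645751) = 2.645751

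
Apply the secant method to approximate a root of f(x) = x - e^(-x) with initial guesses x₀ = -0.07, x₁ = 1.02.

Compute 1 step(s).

f(x) = x - e^(-x)
x₀ = -0.07, x₁ = 1.02

Secant formula: x_{n+1} = x_n - f(x_n)(x_n - x_{n-1})/(f(x_n) - f(x_{n-1}))

Iteration 1:
  f(-0.070000) = -1.142508
  f(1.020000) = 0.659405
  x_2 = 1.020000 - 0.659405×(1.020000 - (-0.070000))/(0.659405 - (-1.142508))
       = 0.621118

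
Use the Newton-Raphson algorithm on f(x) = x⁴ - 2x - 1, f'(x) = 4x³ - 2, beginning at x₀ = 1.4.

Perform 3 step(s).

f(x) = x⁴ - 2x - 1
f'(x) = 4x³ - 2
x₀ = 1.4

Newton-Raphson formula: x_{n+1} = x_n - f(x_n)/f'(x_n)

Iteration 1:
  f(1.400000) = 0.041600
  f'(1.400000) = 8.976000
  x_1 = 1.400000 - 0.041600/8.976000 = 1.395365
Iteration 2:
  f(1.395365) = 0.000252
  f'(1.395365) = 8.867355
  x_2 = 1.395365 - 0.000252/8.867355 = 1.395337
Iteration 3:
  f(1.395337) = 0.000000
  f'(1.395337) = 8.866691
  x_3 = 1.395337 - 0.000000/8.866691 = 1.395337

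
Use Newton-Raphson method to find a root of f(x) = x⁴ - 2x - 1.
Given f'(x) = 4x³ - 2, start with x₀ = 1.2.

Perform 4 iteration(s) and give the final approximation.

f(x) = x⁴ - 2x - 1
f'(x) = 4x³ - 2
x₀ = 1.2

Newton-Raphson formula: x_{n+1} = x_n - f(x_n)/f'(x_n)

Iteration 1:
  f(1.200000) = -1.326400
  f'(1.200000) = 4.912000
  x_1 = 1.200000 - (-1.326400)/4.912000 = 1.470033
Iteration 2:
  f(1.470033) = 0.729838
  f'(1.470033) = 10.706937
  x_2 = 1.470033 - 0.729838/10.706937 = 1.401868
Iteration 3:
  f(1.401868) = 0.058405
  f'(1.401868) = 9.019986
  x_3 = 1.401868 - 0.058405/9.019986 = 1.395393
Iteration 4:
  f(1.395393) = 0.000493
  f'(1.395393) = 8.867990
  x_4 = 1.395393 - 0.000493/8.867990 = 1.395337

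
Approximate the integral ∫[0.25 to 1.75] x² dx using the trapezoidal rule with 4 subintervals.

f(x) = x²
a = 0.25, b = 1.75, n = 4
h = (b - a)/n = 0.375000

Trapezoidal rule: (h/2)[f(x₀) + 2f(x₁) + 2f(x₂) + ... + f(xₙ)]

x_0 = 0.2500, f(x_0) = 0.062500, coefficient = 1
x_1 = 0.6250, f(x_1) = 0.390625, coefficient = 2
x_2 = 1.0000, f(x_2) = 1.000000, coefficient = 2
x_3 = 1.3750, f(x_3) = 1.890625, coefficient = 2
x_4 = 1.7500, f(x_4) = 3.062500, coefficient = 1

I ≈ (0.375000/2) × 9.687500 = 1.816406
Exact value: 1.781250
Error: 0.035156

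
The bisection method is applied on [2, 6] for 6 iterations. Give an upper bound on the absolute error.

Bisection error bound: |error| ≤ (b-a)/2^n
|error| ≤ (6 - 2)/2^6 = 4/2^6
|error| ≤ 0.0625000000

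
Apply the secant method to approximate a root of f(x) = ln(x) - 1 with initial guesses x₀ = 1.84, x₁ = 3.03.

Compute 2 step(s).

f(x) = ln(x) - 1
x₀ = 1.84, x₁ = 3.03

Secant formula: x_{n+1} = x_n - f(x_n)(x_n - x_{n-1})/(f(x_n) - f(x_{n-1}))

Iteration 1:
  f(1.840000) = -0.390234
  f(3.030000) = 0.108563
  x_2 = 3.030000 - 0.108563×(3.030000 - 1.840000)/(0.108563 - (-0.390234))
       = 2.770998
Iteration 2:
  f(3.030000) = 0.108563
  f(2.770998) = 0.019207
  x_3 = 2.770998 - 0.019207×(2.770998 - 3.030000)/(0.019207 - 0.108563)
       = 2.715324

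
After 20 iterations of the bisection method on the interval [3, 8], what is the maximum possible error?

Bisection error bound: |error| ≤ (b-a)/2^n
|error| ≤ (8 - 3)/2^20 = 5/2^20
|error| ≤ 0.0000047684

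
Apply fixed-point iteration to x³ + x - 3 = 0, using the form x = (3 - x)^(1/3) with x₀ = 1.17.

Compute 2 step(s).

Equation: x³ + x - 3 = 0
Fixed-point form: x = (3 - x)^(1/3)
x₀ = 1.17

x_1 = g(1.170000) = 1.223161
x_2 = g(1.223161) = 1.211200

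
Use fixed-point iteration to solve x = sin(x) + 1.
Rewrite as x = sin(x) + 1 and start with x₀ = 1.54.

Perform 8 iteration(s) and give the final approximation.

Equation: x = sin(x) + 1
Fixed-point form: x = sin(x) + 1
x₀ = 1.54

x_1 = g(1.540000) = 1.999526
x_2 = g(1.999526) = 1.909495
x_3 = g(1.909495) = 1.943188
x_4 = g(1.943188) = 1.931460
x_5 = g(1.931460) = 1.935663
x_6 = g(1.935663) = 1.934171
x_7 = g(1.934171) = 1.934703
x_8 = g(1.934703) = 1.934514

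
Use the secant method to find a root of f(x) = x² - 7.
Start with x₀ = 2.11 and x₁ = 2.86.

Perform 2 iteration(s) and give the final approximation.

f(x) = x² - 7
x₀ = 2.11, x₁ = 2.86

Secant formula: x_{n+1} = x_n - f(x_n)(x_n - x_{n-1})/(f(x_n) - f(x_{n-1}))

Iteration 1:
  f(2.110000) = -2.547900
  f(2.860000) = 1.179600
  x_2 = 2.860000 - 1.179600×(2.860000 - 2.110000)/(1.179600 - (-2.547900))
       = 2.622656
Iteration 2:
  f(2.860000) = 1.179600
  f(2.622656) = -0.121676
  x_3 = 2.622656 - (-0.121676)×(2.622656 - 2.860000)/(-0.121676 - 1.179600)
       = 2.644849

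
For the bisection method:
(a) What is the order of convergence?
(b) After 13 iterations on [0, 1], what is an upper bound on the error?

(a) Bisection has linear (order 1) convergence; the error is halved each step.

(b) Error bound = (b-a)/2^n = (1 - 0)/2^{13}
    = 1/2^{13}

(a) 1 (linear); (b) error ≤ 1.22e-04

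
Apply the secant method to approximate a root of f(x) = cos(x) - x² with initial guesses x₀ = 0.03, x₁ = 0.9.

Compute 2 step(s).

f(x) = cos(x) - x²
x₀ = 0.03, x₁ = 0.9

Secant formula: x_{n+1} = x_n - f(x_n)(x_n - x_{n-1})/(f(x_n) - f(x_{n-1}))

Iteration 1:
  f(0.030000) = 0.998650
  f(0.900000) = -0.188390
  x_2 = 0.900000 - (-0.188390)×(0.900000 - 0.030000)/(-0.188390 - 0.998650)
       = 0.761926
Iteration 2:
  f(0.900000) = -0.188390
  f(0.761926) = 0.142976
  x_3 = 0.761926 - 0.142976×(0.761926 - 0.900000)/(0.142976 - (-0.188390))
       = 0.821502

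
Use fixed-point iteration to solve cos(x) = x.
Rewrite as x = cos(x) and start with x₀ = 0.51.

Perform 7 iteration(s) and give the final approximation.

Equation: cos(x) = x
Fixed-point form: x = cos(x)
x₀ = 0.51

x_1 = g(0.510000) = 0.872745
x_2 = g(0.872745) = 0.642726
x_3 = g(0.642726) = 0.800465
x_4 = g(0.800465) = 0.696373
x_5 = g(0.696373) = 0.767173
x_6 = g(0.767173) = 0.719875
x_7 = g(0.719875) = 0.751888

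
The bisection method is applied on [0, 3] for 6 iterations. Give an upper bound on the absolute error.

Bisection error bound: |error| ≤ (b-a)/2^n
|error| ≤ (3 - 0)/2^6 = 3/2^6
|error| ≤ 0.0468750000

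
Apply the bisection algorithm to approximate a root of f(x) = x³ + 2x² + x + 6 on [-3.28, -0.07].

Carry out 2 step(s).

f(x) = x³ + 2x² + x + 6
Initial interval: [-3.28, -0.07]

Iteration 1:
  c_1 = (-3.280000 + (-0.070000))/2 = -1.675000
  f(c_1) = f(-1.675000) = 5.236828
  f(a) × f(c) < 0, new interval: [-3.280000, -1.675000]
Iteration 2:
  c_2 = (-3.280000 + (-1.675000))/2 = -2.477500
  f(c_2) = f(-2.477500) = 0.591602
  f(a) × f(c) < 0, new interval: [-3.280000, -2.477500]

After 2 iteration(s), the approximation is c_2 = -2.477500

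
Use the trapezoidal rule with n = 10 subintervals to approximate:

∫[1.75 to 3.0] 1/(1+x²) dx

f(x) = 1/(1+x²)
a = 1.75, b = 3.0, n = 10
h = (b - a)/n = 0.125000

Trapezoidal rule: (h/2)[f(x₀) + 2f(x₁) + 2f(x₂) + ... + f(xₙ)]

x_0 = 1.7500, f(x_0) = 0.246154, coefficient = 1
x_1 = 1.8750, f(x_1) = 0.221453, coefficient = 2
x_2 = 2.0000, f(x_2) = 0.200000, coefficient = 2
x_3 = 2.1250, f(x_3) = 0.181303, coefficient = 2
x_4 = 2.2500, f(x_4) = 0.164948, coefficient = 2
x_5 = 2.3750, f(x_5) = 0.150588, coefficient = 2
x_6 = 2.5000, f(x_6) = 0.137931, coefficient = 2
x_7 = 2.6250, f(x_7) = 0.126733, coefficient = 2
x_8 = 2.7500, f(x_8) = 0.116788, coefficient = 2
x_9 = 2.8750, f(x_9) = 0.107926, coefficient = 2
x_10 = 3.0000, f(x_10) = 0.100000, coefficient = 1

I ≈ (0.125000/2) × 3.161496 = 0.197593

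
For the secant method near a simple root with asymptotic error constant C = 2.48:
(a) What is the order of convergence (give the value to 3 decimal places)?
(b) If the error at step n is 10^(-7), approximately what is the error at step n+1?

(a) Secant method has superlinear convergence with order φ = (1+√5)/2 ≈ 1.618.
    This means |e_{n+1}| ≈ C|e_n|^1.618.

(b) With |e_n| = 10^(-7) and C = 2.48:
    |e_{n+1}| ≈ 2.48 × (10^(-7))^1.618 = 2.48 × 10^(-11.33)

(a) ≈ 1.618 (golden ratio); (b) |e_{n+1}| ≈ 1.170e-11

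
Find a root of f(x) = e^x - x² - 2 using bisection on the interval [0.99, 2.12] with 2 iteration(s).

f(x) = e^x - x² - 2
Initial interval: [0.99, 2.12]

Iteration 1:
  c_1 = (0.990000 + 2.120000)/2 = 1.555000
  f(c_1) = f(1.555000) = 0.317062
  f(a) × f(c) < 0, new interval: [0.990000, 1.555000]
Iteration 2:
  c_2 = (0.990000 + 1.555000)/2 = 1.272500
  f(c_2) = f(1.272500) = -0.049490
  f(a) × f(c) ≥ 0, new interval: [1.272500, 1.555000]

After 2 iteration(s), the approximation is c_2 = 1.272500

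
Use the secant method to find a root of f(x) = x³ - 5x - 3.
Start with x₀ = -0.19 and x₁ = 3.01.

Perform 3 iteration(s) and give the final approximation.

f(x) = x³ - 5x - 3
x₀ = -0.19, x₁ = 3.01

Secant formula: x_{n+1} = x_n - f(x_n)(x_n - x_{n-1})/(f(x_n) - f(x_{n-1}))

Iteration 1:
  f(-0.190000) = -2.056859
  f(3.010000) = 9.220901
  x_2 = 3.010000 - 9.220901×(3.010000 - (-0.190000))/(9.220901 - (-2.056859))
       = 0.393622
Iteration 2:
  f(3.010000) = 9.220901
  f(0.393622) = -4.907123
  x_3 = 0.393622 - (-4.907123)×(0.393622 - 3.010000)/(-4.907123 - 9.220901)
       = 1.302375
Iteration 3:
  f(0.393622) = -4.907123
  f(1.302375) = -7.302812
  x_4 = 1.302375 - (-7.302812)×(1.302375 - 0.393622)/(-7.302812 - (-4.907123))
       = -1.467790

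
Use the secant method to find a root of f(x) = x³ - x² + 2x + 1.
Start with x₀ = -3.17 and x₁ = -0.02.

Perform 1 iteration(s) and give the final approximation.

f(x) = x³ - x² + 2x + 1
x₀ = -3.17, x₁ = -0.02

Secant formula: x_{n+1} = x_n - f(x_n)(x_n - x_{n-1})/(f(x_n) - f(x_{n-1}))

Iteration 1:
  f(-3.170000) = -47.243913
  f(-0.020000) = 0.959592
  x_2 = -0.020000 - 0.959592×(-0.020000 - (-3.170000))/(0.959592 - (-47.243913))
       = -0.082707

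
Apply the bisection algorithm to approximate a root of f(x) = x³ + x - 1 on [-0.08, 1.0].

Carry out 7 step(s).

f(x) = x³ + x - 1
Initial interval: [-0.08, 1.0]

Iteration 1:
  c_1 = (-0.080000 + 1.000000)/2 = 0.460000
  f(c_1) = f(0.460000) = -0.442664
  f(a) × f(c) ≥ 0, new interval: [0.460000, 1.000000]
Iteration 2:
  c_2 = (0.460000 + 1.000000)/2 = 0.730000
  f(c_2) = f(0.730000) = 0.119017
  f(a) × f(c) < 0, new interval: [0.460000, 0.730000]
Iteration 3:
  c_3 = (0.460000 + 0.730000)/2 = 0.595000
  f(c_3) = f(0.595000) = -0.194355
  f(a) × f(c) ≥ 0, new interval: [0.595000, 0.730000]
Iteration 4:
  c_4 = (0.595000 + 0.730000)/2 = 0.662500
  f(c_4) = f(0.662500) = -0.046725
  f(a) × f(c) ≥ 0, new interval: [0.662500, 0.730000]
Iteration 5:
  c_5 = (0.662500 + 0.730000)/2 = 0.696250
  f(c_5) = f(0.696250) = 0.033767
  f(a) × f(c) < 0, new interval: [0.662500, 0.696250]
Iteration 6:
  c_6 = (0.662500 + 0.696250)/2 = 0.679375
  f(c_6) = f(0.679375) = -0.007059
  f(a) × f(c) ≥ 0, new interval: [0.679375, 0.696250]
Iteration 7:
  c_7 = (0.679375 + 0.696250)/2 = 0.687813
  f(c_7) = f(0.687813) = 0.013207
  f(a) × f(c) < 0, new interval: [0.679375, 0.687813]

After 7 iteration(s), the approximation is c_7 = 0.687813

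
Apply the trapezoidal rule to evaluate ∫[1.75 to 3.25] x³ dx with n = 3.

f(x) = x³
a = 1.75, b = 3.25, n = 3
h = (b - a)/n = 0.500000

Trapezoidal rule: (h/2)[f(x₀) + 2f(x₁) + 2f(x₂) + ... + f(xₙ)]

x_0 = 1.7500, f(x_0) = 5.359375, coefficient = 1
x_1 = 2.2500, f(x_1) = 11.390625, coefficient = 2
x_2 = 2.7500, f(x_2) = 20.796875, coefficient = 2
x_3 = 3.2500, f(x_3) = 34.328125, coefficient = 1

I ≈ (0.500000/2) × 104.062500 = 26.015625
Exact value: 25.546875
Error: 0.468750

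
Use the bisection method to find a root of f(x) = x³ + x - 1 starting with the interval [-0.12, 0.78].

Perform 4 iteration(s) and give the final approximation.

f(x) = x³ + x - 1
Initial interval: [-0.12, 0.78]

Iteration 1:
  c_1 = (-0.120000 + 0.780000)/2 = 0.330000
  f(c_1) = f(0.330000) = -0.634063
  f(a) × f(c) ≥ 0, new interval: [0.330000, 0.780000]
Iteration 2:
  c_2 = (0.330000 + 0.780000)/2 = 0.555000
  f(c_2) = f(0.555000) = -0.274046
  f(a) × f(c) ≥ 0, new interval: [0.555000, 0.780000]
Iteration 3:
  c_3 = (0.555000 + 0.780000)/2 = 0.667500
  f(c_3) = f(0.667500) = -0.035091
  f(a) × f(c) ≥ 0, new interval: [0.667500, 0.780000]
Iteration 4:
  c_4 = (0.667500 + 0.780000)/2 = 0.723750
  f(c_4) = f(0.723750) = 0.102860
  f(a) × f(c) < 0, new interval: [0.667500, 0.723750]

After 4 iteration(s), the approximation is c_4 = 0.723750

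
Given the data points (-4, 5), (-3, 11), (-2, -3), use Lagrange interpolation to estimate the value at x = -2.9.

Lagrange interpolation formula:
P(x) = Σ yᵢ × Lᵢ(x)
where Lᵢ(x) = Π_{j≠i} (x - xⱼ)/(xᵢ - xⱼ)

L_0(-2.9) = (-2.9 - (-3))/(-4 - (-3)) × (-2.9 - (-2))/(-4 - (-2)) = -0.045000
L_1(-2.9) = (-2.9 - (-4))/(-3 - (-4)) × (-2.9 - (-2))/(-3 - (-2)) = 0.990000
L_2(-2.9) = (-2.9 - (-4))/(-2 - (-4)) × (-2.9 - (-3))/(-2 - (-3)) = 0.055000

P(-2.9) = 5×L_0(-2.9) + 11×L_1(-2.9) + (-3)×L_2(-2.9)
P(-2.9) = 10.500000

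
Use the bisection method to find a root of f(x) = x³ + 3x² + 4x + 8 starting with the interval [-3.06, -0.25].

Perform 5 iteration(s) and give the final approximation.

f(x) = x³ + 3x² + 4x + 8
Initial interval: [-3.06, -0.25]

Iteration 1:
  c_1 = (-3.060000 + (-0.250000))/2 = -1.655000
  f(c_1) = f(-1.655000) = 5.063989
  f(a) × f(c) < 0, new interval: [-3.060000, -1.655000]
Iteration 2:
  c_2 = (-3.060000 + (-1.655000))/2 = -2.357500
  f(c_2) = f(-2.357500) = 2.140891
  f(a) × f(c) < 0, new interval: [-3.060000, -2.357500]
Iteration 3:
  c_3 = (-3.060000 + (-2.357500))/2 = -2.708750
  f(c_3) = f(-2.708750) = -0.698004
  f(a) × f(c) ≥ 0, new interval: [-2.708750, -2.357500]
Iteration 4:
  c_4 = (-2.708750 + (-2.357500))/2 = -2.533125
  f(c_4) = f(-2.533125) = 0.863307
  f(a) × f(c) < 0, new interval: [-2.708750, -2.533125]
Iteration 5:
  c_5 = (-2.708750 + (-2.533125))/2 = -2.620938
  f(c_5) = f(-2.620938) = 0.120149
  f(a) × f(c) < 0, new interval: [-2.708750, -2.620938]

After 5 iteration(s), the approximation is c_5 = -2.620938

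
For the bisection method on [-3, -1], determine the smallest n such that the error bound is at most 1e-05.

We need (b-a)/2^n ≤ 1e-05
(-1 - (-3))/2^n ≤ 1e-05
2/2^n ≤ 1e-05
2^n ≥ 200000
n ≥ log₂(200000) = 17.61
n ≥ 18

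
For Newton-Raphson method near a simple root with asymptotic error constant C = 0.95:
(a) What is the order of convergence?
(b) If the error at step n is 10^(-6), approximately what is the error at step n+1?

(a) Newton-Raphson has quadratic (order 2) convergence near simple roots.
    This means |e_{n+1}| ≈ C|e_n|².

(b) With |e_n| = 10^(-6) and C = 0.95:
    |e_{n+1}| ≈ 0.95 × (10^(-6))² = 0.95 × 10^(-12)

(a) 2 (quadratic); (b) |e_{n+1}| ≈ 9.500e-13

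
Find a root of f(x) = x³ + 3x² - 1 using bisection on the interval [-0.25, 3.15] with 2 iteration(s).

f(x) = x³ + 3x² - 1
Initial interval: [-0.25, 3.15]

Iteration 1:
  c_1 = (-0.250000 + 3.150000)/2 = 1.450000
  f(c_1) = f(1.450000) = 8.356125
  f(a) × f(c) < 0, new interval: [-0.250000, 1.450000]
Iteration 2:
  c_2 = (-0.250000 + 1.450000)/2 = 0.600000
  f(c_2) = f(0.600000) = 0.296000
  f(a) × f(c) < 0, new interval: [-0.250000, 0.600000]

After 2 iteration(s), the approximation is c_2 = 0.600000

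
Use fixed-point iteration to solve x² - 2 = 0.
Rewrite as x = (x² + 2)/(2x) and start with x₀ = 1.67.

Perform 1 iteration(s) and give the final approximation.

Equation: x² - 2 = 0
Fixed-point form: x = (x² + 2)/(2x)
x₀ = 1.67

x_1 = g(1.670000) = 1.433802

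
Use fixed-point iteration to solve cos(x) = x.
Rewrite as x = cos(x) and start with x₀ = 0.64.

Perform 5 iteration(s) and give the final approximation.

Equation: cos(x) = x
Fixed-point form: x = cos(x)
x₀ = 0.64

x_1 = g(0.640000) = 0.802096
x_2 = g(0.802096) = 0.695202
x_3 = g(0.695202) = 0.767924
x_4 = g(0.767924) = 0.719354
x_5 = g(0.719354) = 0.752232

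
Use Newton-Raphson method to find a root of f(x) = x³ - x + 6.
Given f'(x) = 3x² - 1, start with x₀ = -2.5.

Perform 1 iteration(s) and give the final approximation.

f(x) = x³ - x + 6
f'(x) = 3x² - 1
x₀ = -2.5

Newton-Raphson formula: x_{n+1} = x_n - f(x_n)/f'(x_n)

Iteration 1:
  f(-2.500000) = -7.125000
  f'(-2.500000) = 17.750000
  x_1 = -2.500000 - (-7.125000)/17.750000 = -2.098592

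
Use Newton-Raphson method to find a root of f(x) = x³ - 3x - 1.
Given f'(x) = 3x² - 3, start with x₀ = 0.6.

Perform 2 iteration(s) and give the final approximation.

f(x) = x³ - 3x - 1
f'(x) = 3x² - 3
x₀ = 0.6

Newton-Raphson formula: x_{n+1} = x_n - f(x_n)/f'(x_n)

Iteration 1:
  f(0.600000) = -2.584000
  f'(0.600000) = -1.920000
  x_1 = 0.600000 - (-2.584000)/(-1.920000) = -0.745833
Iteration 2:
  f(-0.745833) = 0.822617
  f'(-0.745833) = -1.331198
  x_2 = -0.745833 - 0.822617/(-1.331198) = -0.127881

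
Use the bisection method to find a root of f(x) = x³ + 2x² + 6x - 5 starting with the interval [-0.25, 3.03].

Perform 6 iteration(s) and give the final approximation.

f(x) = x³ + 2x² + 6x - 5
Initial interval: [-0.25, 3.03]

Iteration 1:
  c_1 = (-0.250000 + 3.030000)/2 = 1.390000
  f(c_1) = f(1.390000) = 9.889819
  f(a) × f(c) < 0, new interval: [-0.250000, 1.390000]
Iteration 2:
  c_2 = (-0.250000 + 1.390000)/2 = 0.570000
  f(c_2) = f(0.570000) = -0.745007
  f(a) × f(c) ≥ 0, new interval: [0.570000, 1.390000]
Iteration 3:
  c_3 = (0.570000 + 1.390000)/2 = 0.980000
  f(c_3) = f(0.980000) = 3.741992
  f(a) × f(c) < 0, new interval: [0.570000, 0.980000]
Iteration 4:
  c_4 = (0.570000 + 0.980000)/2 = 0.775000
  f(c_4) = f(0.775000) = 1.316734
  f(a) × f(c) < 0, new interval: [0.570000, 0.775000]
Iteration 5:
  c_5 = (0.570000 + 0.775000)/2 = 0.672500
  f(c_5) = f(0.672500) = 0.243655
  f(a) × f(c) < 0, new interval: [0.570000, 0.672500]
Iteration 6:
  c_6 = (0.570000 + 0.672500)/2 = 0.621250
  f(c_6) = f(0.621250) = -0.260824
  f(a) × f(c) ≥ 0, new interval: [0.621250, 0.672500]

After 6 iteration(s), the approximation is c_6 = 0.621250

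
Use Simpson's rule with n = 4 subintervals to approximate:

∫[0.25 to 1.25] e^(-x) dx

f(x) = e^(-x)
a = 0.25, b = 1.25, n = 4
h = (b - a)/n = 0.250000

Simpson's rule: (h/3)[f(x₀) + 4f(x₁) + 2f(x₂) + ... + f(xₙ)]

x_0 = 0.2500, f(x_0) = 0.778801, coefficient = 1
x_1 = 0.5000, f(x_1) = 0.606531, coefficient = 4
x_2 = 0.7500, f(x_2) = 0.472367, coefficient = 2
x_3 = 1.0000, f(x_3) = 0.367879, coefficient = 4
x_4 = 1.2500, f(x_4) = 0.286505, coefficient = 1

I ≈ (0.250000/3) × 5.907679 = 0.492307
Exact value: 0.492296
Error: 0.000011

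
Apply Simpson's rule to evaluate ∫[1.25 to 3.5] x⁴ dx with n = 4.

f(x) = x⁴
a = 1.25, b = 3.5, n = 4
h = (b - a)/n = 0.562500

Simpson's rule: (h/3)[f(x₀) + 4f(x₁) + 2f(x₂) + ... + f(xₙ)]

x_0 = 1.2500, f(x_0) = 2.441406, coefficient = 1
x_1 = 1.8125, f(x_1) = 10.792252, coefficient = 4
x_2 = 2.3750, f(x_2) = 31.816650, coefficient = 2
x_3 = 2.9375, f(x_3) = 74.458023, coefficient = 4
x_4 = 3.5000, f(x_4) = 150.062500, coefficient = 1

I ≈ (0.562500/3) × 557.138306 = 104.463432
Exact value: 104.433398
Error: 0.030034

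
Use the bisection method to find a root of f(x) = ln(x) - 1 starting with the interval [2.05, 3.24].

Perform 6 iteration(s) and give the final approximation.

f(x) = ln(x) - 1
Initial interval: [2.05, 3.24]

Iteration 1:
  c_1 = (2.050000 + 3.240000)/2 = 2.645000
  f(c_1) = f(2.645000) = -0.027329
  f(a) × f(c) ≥ 0, new interval: [2.645000, 3.240000]
Iteration 2:
  c_2 = (2.645000 + 3.240000)/2 = 2.942500
  f(c_2) = f(2.942500) = 0.079260
  f(a) × f(c) < 0, new interval: [2.645000, 2.942500]
Iteration 3:
  c_3 = (2.645000 + 2.942500)/2 = 2.793750
  f(c_3) = f(2.793750) = 0.027385
  f(a) × f(c) < 0, new interval: [2.645000, 2.793750]
Iteration 4:
  c_4 = (2.645000 + 2.793750)/2 = 2.719375
  f(c_4) = f(2.719375) = 0.000402
  f(a) × f(c) < 0, new interval: [2.645000, 2.719375]
Iteration 5:
  c_5 = (2.645000 + 2.719375)/2 = 2.682188
  f(c_5) = f(2.682188) = -0.013367
  f(a) × f(c) ≥ 0, new interval: [2.682188, 2.719375]
Iteration 6:
  c_6 = (2.682188 + 2.719375)/2 = 2.700781
  f(c_6) = f(2.700781) = -0.006459
  f(a) × f(c) ≥ 0, new interval: [2.700781, 2.719375]

After 6 iteration(s), the approximation is c_6 = 2.700781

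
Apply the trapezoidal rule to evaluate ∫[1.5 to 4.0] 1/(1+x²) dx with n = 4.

f(x) = 1/(1+x²)
a = 1.5, b = 4.0, n = 4
h = (b - a)/n = 0.625000

Trapezoidal rule: (h/2)[f(x₀) + 2f(x₁) + 2f(x₂) + ... + f(xₙ)]

x_0 = 1.5000, f(x_0) = 0.307692, coefficient = 1
x_1 = 2.1250, f(x_1) = 0.181303, coefficient = 2
x_2 = 2.7500, f(x_2) = 0.116788, coefficient = 2
x_3 = 3.3750, f(x_3) = 0.080706, coefficient = 2
x_4 = 4.0000, f(x_4) = 0.058824, coefficient = 1

I ≈ (0.625000/2) × 1.124111 = 0.351285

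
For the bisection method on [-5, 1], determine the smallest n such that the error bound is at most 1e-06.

We need (b-a)/2^n ≤ 1e-06
(1 - (-5))/2^n ≤ 1e-06
6/2^n ≤ 1e-06
2^n ≥ 6000000
n ≥ log₂(6000000) = 22.52
n ≥ 23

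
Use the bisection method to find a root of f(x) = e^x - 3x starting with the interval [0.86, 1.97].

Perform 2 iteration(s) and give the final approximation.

f(x) = e^x - 3x
Initial interval: [0.86, 1.97]

Iteration 1:
  c_1 = (0.860000 + 1.970000)/2 = 1.415000
  f(c_1) = f(1.415000) = -0.128514
  f(a) × f(c) ≥ 0, new interval: [1.415000, 1.970000]
Iteration 2:
  c_2 = (1.415000 + 1.970000)/2 = 1.692500
  f(c_2) = f(1.692500) = 0.355546
  f(a) × f(c) < 0, new interval: [1.415000, 1.692500]

After 2 iteration(s), the approximation is c_2 = 1.692500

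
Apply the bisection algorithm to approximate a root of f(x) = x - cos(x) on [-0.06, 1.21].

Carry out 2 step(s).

f(x) = x - cos(x)
Initial interval: [-0.06, 1.21]

Iteration 1:
  c_1 = (-0.060000 + 1.210000)/2 = 0.575000
  f(c_1) = f(0.575000) = -0.264192
  f(a) × f(c) ≥ 0, new interval: [0.575000, 1.210000]
Iteration 2:
  c_2 = (0.575000 + 1.210000)/2 = 0.892500
  f(c_2) = f(0.892500) = 0.265033
  f(a) × f(c) < 0, new interval: [0.575000, 0.892500]

After 2 iteration(s), the approximation is c_2 = 0.892500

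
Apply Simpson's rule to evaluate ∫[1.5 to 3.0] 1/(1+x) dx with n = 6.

f(x) = 1/(1+x)
a = 1.5, b = 3.0, n = 6
h = (b - a)/n = 0.250000

Simpson's rule: (h/3)[f(x₀) + 4f(x₁) + 2f(x₂) + ... + f(xₙ)]

x_0 = 1.5000, f(x_0) = 0.400000, coefficient = 1
x_1 = 1.7500, f(x_1) = 0.363636, coefficient = 4
x_2 = 2.0000, f(x_2) = 0.333333, coefficient = 2
x_3 = 2.2500, f(x_3) = 0.307692, coefficient = 4
x_4 = 2.5000, f(x_4) = 0.285714, coefficient = 2
x_5 = 2.7500, f(x_5) = 0.266667, coefficient = 4
x_6 = 3.0000, f(x_6) = 0.250000, coefficient = 1

I ≈ (0.250000/3) × 5.640077 = 0.470006
Exact value: 0.470004
Error: 0.000003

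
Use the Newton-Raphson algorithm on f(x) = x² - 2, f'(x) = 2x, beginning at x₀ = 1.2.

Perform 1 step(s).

f(x) = x² - 2
f'(x) = 2x
x₀ = 1.2

Newton-Raphson formula: x_{n+1} = x_n - f(x_n)/f'(x_n)

Iteration 1:
  f(1.200000) = -0.560000
  f'(1.200000) = 2.400000
  x_1 = 1.200000 - (-0.560000)/2.400000 = 1.433333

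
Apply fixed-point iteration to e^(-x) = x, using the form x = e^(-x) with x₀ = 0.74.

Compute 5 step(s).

Equation: e^(-x) = x
Fixed-point form: x = e^(-x)
x₀ = 0.74

x_1 = g(0.740000) = 0.477114
x_2 = g(0.477114) = 0.620572
x_3 = g(0.620572) = 0.537637
x_4 = g(0.537637) = 0.584127
x_5 = g(0.584127) = 0.557592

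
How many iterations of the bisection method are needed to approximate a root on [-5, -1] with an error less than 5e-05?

We need (b-a)/2^n ≤ 5e-05
(-1 - (-5))/2^n ≤ 5e-05
4/2^n ≤ 5e-05
2^n ≥ 80000
n ≥ log₂(80000) = 16.29
n ≥ 17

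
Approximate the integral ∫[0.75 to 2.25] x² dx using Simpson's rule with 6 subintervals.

f(x) = x²
a = 0.75, b = 2.25, n = 6
h = (b - a)/n = 0.250000

Simpson's rule: (h/3)[f(x₀) + 4f(x₁) + 2f(x₂) + ... + f(xₙ)]

x_0 = 0.7500, f(x_0) = 0.562500, coefficient = 1
x_1 = 1.0000, f(x_1) = 1.000000, coefficient = 4
x_2 = 1.2500, f(x_2) = 1.562500, coefficient = 2
x_3 = 1.5000, f(x_3) = 2.250000, coefficient = 4
x_4 = 1.7500, f(x_4) = 3.062500, coefficient = 2
x_5 = 2.0000, f(x_5) = 4.000000, coefficient = 4
x_6 = 2.2500, f(x_6) = 5.062500, coefficient = 1

I ≈ (0.250000/3) × 43.875000 = 3.656250
Exact value: 3.656250
Error: 0.000000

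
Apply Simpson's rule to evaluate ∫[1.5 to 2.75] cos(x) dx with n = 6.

f(x) = cos(x)
a = 1.5, b = 2.75, n = 6
h = (b - a)/n = 0.208333

Simpson's rule: (h/3)[f(x₀) + 4f(x₁) + 2f(x₂) + ... + f(xₙ)]

x_0 = 1.5000, f(x_0) = 0.070737, coefficient = 1
x_1 = 1.7083, f(x_1) = -0.137104, coefficient = 4
x_2 = 1.9167, f(x_2) = -0.339016, coefficient = 2
x_3 = 2.1250, f(x_3) = -0.526266, coefficient = 4
x_4 = 2.3333, f(x_4) = -0.690758, coefficient = 2
x_5 = 2.5417, f(x_5) = -0.825377, coefficient = 4
x_6 = 2.7500, f(x_6) = -0.924302, coefficient = 1

I ≈ (0.208333/3) × -8.868103 = -0.615840
Exact value: -0.615834
Error: 0.000006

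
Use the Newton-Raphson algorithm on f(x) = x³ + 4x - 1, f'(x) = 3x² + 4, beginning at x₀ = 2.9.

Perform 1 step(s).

f(x) = x³ + 4x - 1
f'(x) = 3x² + 4
x₀ = 2.9

Newton-Raphson formula: x_{n+1} = x_n - f(x_n)/f'(x_n)

Iteration 1:
  f(2.900000) = 34.989000
  f'(2.900000) = 29.230000
  x_1 = 2.900000 - 34.989000/29.230000 = 1.702976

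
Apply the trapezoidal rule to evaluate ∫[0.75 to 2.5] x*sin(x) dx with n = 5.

f(x) = x*sin(x)
a = 0.75, b = 2.5, n = 5
h = (b - a)/n = 0.350000

Trapezoidal rule: (h/2)[f(x₀) + 2f(x₁) + 2f(x₂) + ... + f(xₙ)]

x_0 = 0.7500, f(x_0) = 0.511229, coefficient = 1
x_1 = 1.1000, f(x_1) = 0.980328, coefficient = 2
x_2 = 1.4500, f(x_2) = 1.439434, coefficient = 2
x_3 = 1.8000, f(x_3) = 1.752926, coefficient = 2
x_4 = 2.1500, f(x_4) = 1.799332, coefficient = 2
x_5 = 2.5000, f(x_5) = 1.496180, coefficient = 1

I ≈ (0.350000/2) × 13.951450 = 2.441504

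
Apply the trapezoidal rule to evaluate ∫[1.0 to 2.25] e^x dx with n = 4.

f(x) = e^x
a = 1.0, b = 2.25, n = 4
h = (b - a)/n = 0.312500

Trapezoidal rule: (h/2)[f(x₀) + 2f(x₁) + 2f(x₂) + ... + f(xₙ)]

x_0 = 1.0000, f(x_0) = 2.718282, coefficient = 1
x_1 = 1.3125, f(x_1) = 3.715451, coefficient = 2
x_2 = 1.6250, f(x_2) = 5.078419, coefficient = 2
x_3 = 1.9375, f(x_3) = 6.941376, coefficient = 2
x_4 = 2.2500, f(x_4) = 9.487736, coefficient = 1

I ≈ (0.312500/2) × 43.676509 = 6.824455
Exact value: 6.769454
Error: 0.055001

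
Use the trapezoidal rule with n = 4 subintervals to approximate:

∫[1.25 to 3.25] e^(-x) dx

f(x) = e^(-x)
a = 1.25, b = 3.25, n = 4
h = (b - a)/n = 0.500000

Trapezoidal rule: (h/2)[f(x₀) + 2f(x₁) + 2f(x₂) + ... + f(xₙ)]

x_0 = 1.2500, f(x_0) = 0.286505, coefficient = 1
x_1 = 1.7500, f(x_1) = 0.173774, coefficient = 2
x_2 = 2.2500, f(x_2) = 0.105399, coefficient = 2
x_3 = 2.7500, f(x_3) = 0.063928, coefficient = 2
x_4 = 3.2500, f(x_4) = 0.038774, coefficient = 1

I ≈ (0.500000/2) × 1.011481 = 0.252870
Exact value: 0.247731
Error: 0.005140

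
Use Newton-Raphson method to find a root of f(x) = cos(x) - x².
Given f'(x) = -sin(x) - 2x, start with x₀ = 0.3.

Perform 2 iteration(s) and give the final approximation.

f(x) = cos(x) - x²
f'(x) = -sin(x) - 2x
x₀ = 0.3

Newton-Raphson formula: x_{n+1} = x_n - f(x_n)/f'(x_n)

Iteration 1:
  f(0.300000) = 0.865336
  f'(0.300000) = -0.895520
  x_1 = 0.300000 - 0.865336/(-0.895520) = 1.266295
Iteration 2:
  f(1.266295) = -1.303685
  f'(1.266295) = -3.486586
  x_2 = 1.266295 - (-1.303685)/(-3.486586) = 0.892380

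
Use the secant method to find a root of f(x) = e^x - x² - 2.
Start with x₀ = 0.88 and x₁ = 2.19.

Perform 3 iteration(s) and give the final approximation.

f(x) = e^x - x² - 2
x₀ = 0.88, x₁ = 2.19

Secant formula: x_{n+1} = x_n - f(x_n)(x_n - x_{n-1})/(f(x_n) - f(x_{n-1}))

Iteration 1:
  f(0.880000) = -0.363500
  f(2.190000) = 2.139113
  x_2 = 2.190000 - 2.139113×(2.190000 - 0.880000)/(2.139113 - (-0.363500))
       = 1.070275
Iteration 2:
  f(2.190000) = 2.139113
  f(1.070275) = -0.229307
  x_3 = 1.070275 - (-0.229307)×(1.070275 - 2.190000)/(-0.229307 - 2.139113)
       = 1.178685
Iteration 3:
  f(1.070275) = -0.229307
  f(1.178685) = -0.139200
  x_4 = 1.178685 - (-0.139200)×(1.178685 - 1.070275)/(-0.139200 - (-0.229307))
       = 1.346162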